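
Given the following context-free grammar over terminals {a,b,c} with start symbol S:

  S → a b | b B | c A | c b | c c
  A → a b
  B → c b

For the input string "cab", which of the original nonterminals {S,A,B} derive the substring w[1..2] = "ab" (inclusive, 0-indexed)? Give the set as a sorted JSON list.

Convert to CNF:
  S -> T0 T1 | T1 B | T2 A | T2 T1 | T2 T2
  A -> T0 T1
  B -> T2 T1
  T0 -> a
  T1 -> b
  T2 -> c

Fill CYK table bottom-up (cells [i..j] with 1 ≤ i ≤ j ≤ 2 only):
  cell(1,1) a: {T0}  orig:{}
  cell(2,2) b: {T1}  orig:{}
  cell(1,2) ab: {A,S}

Original NTs in T[1,2] deriving "ab": ["A", "S"]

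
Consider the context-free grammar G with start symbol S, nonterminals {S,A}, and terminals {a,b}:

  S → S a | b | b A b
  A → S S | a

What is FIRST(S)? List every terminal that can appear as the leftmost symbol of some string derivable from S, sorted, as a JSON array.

FIRST sets, iterate to fixpoint:
[1]
  A via A→a: +{a}
  S via S→b: +{b}
  S: {b}  A: {a}
[2]
  A via A→S S: +{b}
  S: {b}  A: {a,b}
[3] — fixpoint
  S: {b}  A: {a,b}

FIRST(S) = ["b"]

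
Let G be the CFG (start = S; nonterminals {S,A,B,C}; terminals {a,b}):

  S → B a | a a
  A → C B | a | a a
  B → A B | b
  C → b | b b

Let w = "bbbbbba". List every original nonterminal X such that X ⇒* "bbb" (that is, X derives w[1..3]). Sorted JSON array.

CNF form of G:
  S -> B T0 | T0 T0
  A -> C B | T0 T0 | a
  B -> A B | b
  C -> T1 T1 | b
  T0 -> a
  T1 -> b

CYK table (by increasing span) — only the sub-triangle for w[1..3]:
  [1..1]={B,C,T1}  "b"  orig:{B,C}
  [2..2]={B,C,T1}  "b"  orig:{B,C}
  [3..3]={B,C,T1}  "b"  orig:{B,C}
  [1..2]={A,C}  "bb"
  [2..3]={A,C}  "bb"
  [1..3]={A,B}  "bbb"

Original NTs in T[1,3] deriving "bbb": ["A", "B"]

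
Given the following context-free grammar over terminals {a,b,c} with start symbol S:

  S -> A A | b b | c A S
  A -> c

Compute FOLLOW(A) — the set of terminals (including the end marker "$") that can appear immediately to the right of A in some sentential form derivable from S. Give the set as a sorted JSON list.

FIRST iteration:
iter 1:
  A via A→c: +{c}
  S via S→A A: +{c}
  S via S→b b: +{b}
  FIRST[S]={b,c}  FIRST[A]={c}
iter 2: (no change)
  FIRST[S]={b,c}  FIRST[A]={c}

FOLLOW iteration:
initialize: $ ∈ FOLLOW(S)
[1]
  S→A A: FOLLOW(A) ⊇ FIRST(A) = {c}; new: +{c}
  S→A A: FOLLOW(A) ⊇ FOLLOW(S) ⊇ {$}; new: +{$}
  S→c A S: FOLLOW(A) ⊇ FIRST(S) = {b,c}; new: +{b}
  FOLLOW(S)={$}  FOLLOW(A)={$,b,c}
[2] (no change)
  FOLLOW(S)={$}  FOLLOW(A)={$,b,c}

FOLLOW(A) = ["$", "b", "c"]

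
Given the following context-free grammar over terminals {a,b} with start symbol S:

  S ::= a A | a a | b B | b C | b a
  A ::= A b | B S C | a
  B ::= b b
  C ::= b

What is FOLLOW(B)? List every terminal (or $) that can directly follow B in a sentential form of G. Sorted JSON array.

FIRST sets, iterate to fixpoint:
iter 1:
  A via A→a: +{a}
  B via B→b b: +{b}
  C via C→b: +{b}
  S via S→a A: +{a}
  S via S→b B: +{b}
  FIRST(S)={a,b}  FIRST(A)={a}  FIRST(B)={b}  FIRST(C)={b}
iter 2:
  A via A→B S C: +{b}
  FIRST(S)={a,b}  FIRST(A)={a,b}  FIRST(B)={b}  FIRST(C)={b}
iter 3: done
  FIRST(S)={a,b}  FIRST(A)={a,b}  FIRST(B)={b}  FIRST(C)={b}

FOLLOW sets:
seed FOLLOW(S) with $
pass 1:
  A→A b: FOLLOW(A) ⊇ FIRST(b) = {b}; new: +{b}
  A→B S C: FOLLOW(B) ⊇ FIRST(S) = {a,b}; new: +{a,b}
  A→B S C: FOLLOW(S) ⊇ FIRST(C) = {b}; new: +{b}
  A→B S C: FOLLOW(C) ⊇ FOLLOW(A) ⊇ {b}; new: +{b}
  S→a A: FOLLOW(A) ⊇ FOLLOW(S) ⊇ {$,b}; new: +{$}
  S→b B: FOLLOW(B) ⊇ FOLLOW(S) ⊇ {$,b}; new: +{$}
  S→b C: FOLLOW(C) ⊇ FOLLOW(S) ⊇ {$,b}; new: +{$}
  FOLLOW(S)={$,b}  FOLLOW(A)={$,b}  FOLLOW(B)={$,a,b}  FOLLOW(C)={$,b}
pass 2: (stable)
  FOLLOW(S)={$,b}  FOLLOW(A)={$,b}  FOLLOW(B)={$,a,b}  FOLLOW(C)={$,b}

FOLLOW(B) = ["$", "a", "b"]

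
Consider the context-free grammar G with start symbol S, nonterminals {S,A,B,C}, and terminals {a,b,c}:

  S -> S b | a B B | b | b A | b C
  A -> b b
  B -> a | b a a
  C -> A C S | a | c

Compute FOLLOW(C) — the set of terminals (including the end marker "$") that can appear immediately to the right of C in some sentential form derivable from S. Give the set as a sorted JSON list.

FIRST sets, iterate to fixpoint:
round 1:
  A via A→b b: +{b}
  B via B→a: +{a}
  B via B→b a a: +{b}
  C via C→A C S: +{b}
  C via C→a: +{a}
  C via C→c: +{c}
  S via S→a B B: +{a}
  S via S→b: +{b}
  S: {a,b}  A: {b}  B: {a,b}  C: {a,b,c}
round 2: — fixpoint
  S: {a,b}  A: {b}  B: {a,b}  C: {a,b,c}

FOLLOW sets:
seed FOLLOW(S) with $
pass 1:
  C→A C S: FOLLOW(A) ⊇ FIRST(C) = {a,b,c}; new: +{a,b,c}
  C→A C S: FOLLOW(C) ⊇ FIRST(S) = {a,b}; new: +{a,b}
  C→A C S: FOLLOW(S) ⊇ FOLLOW(C) ⊇ {a,b}; new: +{a,b}
  S→a B B: FOLLOW(B) ⊇ FIRST(B) = {a,b}; new: +{a,b}
  S→a B B: FOLLOW(B) ⊇ FOLLOW(S) ⊇ {$,a,b}; new: +{$}
  S→b A: FOLLOW(A) ⊇ FOLLOW(S) ⊇ {$,a,b}; new: +{$}
  S→b C: FOLLOW(C) ⊇ FOLLOW(S) ⊇ {$,a,b}; new: +{$}
  FOLLOW[S]={$,a,b}  FOLLOW[A]={$,a,b,c}  FOLLOW[B]={$,a,b}  FOLLOW[C]={$,a,b}
pass 2: (no change)
  FOLLOW[S]={$,a,b}  FOLLOW[A]={$,a,b,c}  FOLLOW[B]={$,a,b}  FOLLOW[C]={$,a,b}

FOLLOW(C) = ["$", "a", "b"]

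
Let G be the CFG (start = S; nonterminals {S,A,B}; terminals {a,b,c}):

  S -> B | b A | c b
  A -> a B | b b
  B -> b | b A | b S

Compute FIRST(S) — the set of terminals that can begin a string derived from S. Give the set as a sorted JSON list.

Compute FIRST by fixpoint:
pass 1:
  A via A→a B: +{a}
  A via A→b b: +{b}
  B via B→b: +{b}
  S via S→B: +{b}
  S via S→c b: +{c}
  FIRST(S)={b,c}  FIRST(A)={a,b}  FIRST(B)={b}
pass 2: (stable)
  FIRST(S)={b,c}  FIRST(A)={a,b}  FIRST(B)={b}

FIRST(S) = ["b", "c"]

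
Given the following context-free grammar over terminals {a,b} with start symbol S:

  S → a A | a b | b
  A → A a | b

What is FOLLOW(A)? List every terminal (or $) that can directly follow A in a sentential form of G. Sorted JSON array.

FIRST sets, iterate to fixpoint:
iter 1:
  A via A→b: +{b}
  S via S→a A: +{a}
  S via S→b: +{b}
  FIRST(S)={a,b}  FIRST(A)={b}
iter 2: — fixpoint
  FIRST(S)={a,b}  FIRST(A)={b}

FOLLOW iteration:
seed FOLLOW(S) with $
iter 1:
  A→A a: FOLLOW(A) ⊇ FIRST(a) = {a}; new: +{a}
  S→a A: FOLLOW(A) ⊇ FOLLOW(S) ⊇ {$}; new: +{$}
  FOLLOW(S)={$}  FOLLOW(A)={$,a}
iter 2: done
  FOLLOW(S)={$}  FOLLOW(A)={$,a}

FOLLOW(A) = ["$", "a"]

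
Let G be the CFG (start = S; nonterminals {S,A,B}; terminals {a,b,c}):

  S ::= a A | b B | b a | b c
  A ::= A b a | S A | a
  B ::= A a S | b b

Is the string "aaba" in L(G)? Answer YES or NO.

Convert to CNF:
  S -> T0 B | T0 T1 | T0 T2 | T1 A
  A -> A X3 | S A | a
  B -> A X4 | T0 T0
  T0 -> b
  T1 -> a
  T2 -> c
  X3 -> T0 T1
  X4 -> T1 S

CYK fill:
  cell(0,0) a: {A,T1}  orig:{A}
  cell(1,1) a: {A,T1}  orig:{A}
  cell(2,2) b: {T0}  orig:{}
  cell(3,3) a: {A,T1}  orig:{A}
  cell(0,1) aa: {S}
  cell(1,2) ab: ∅
  cell(2,3) ba: {S,X3}  orig:{S}
  cell(0,2) aab: ∅
  cell(1,3) aba: {A,X4}  orig:{A}
  cell(0,3) aaba: {B,S}

S ∈ T[0,3] ⇒ YES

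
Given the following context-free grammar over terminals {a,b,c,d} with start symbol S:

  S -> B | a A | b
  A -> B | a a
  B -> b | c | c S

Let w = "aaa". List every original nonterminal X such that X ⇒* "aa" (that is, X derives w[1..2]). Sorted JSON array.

CNF form of G:
  S -> T0 A | T1 S | b | c
  A -> T0 T0 | T1 S | b | c
  B -> T1 S | b | c
  T0 -> a
  T1 -> c

Fill CYK table bottom-up — only the sub-triangle for w[1..2]:
  [1..1]={T0}  "a"  orig:{}
  [2..2]={T0}  "a"  orig:{}
  [1..2]={A}  "aa"

Original NTs in T[1,2] deriving "aa": ["A"]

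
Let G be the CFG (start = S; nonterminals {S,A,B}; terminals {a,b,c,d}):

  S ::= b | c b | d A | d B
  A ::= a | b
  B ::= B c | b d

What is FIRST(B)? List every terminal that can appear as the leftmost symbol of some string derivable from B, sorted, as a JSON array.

Compute FIRST by fixpoint:
round 1:
  A via A→a: +{a}
  A via A→b: +{b}
  B via B→b d: +{b}
  S via S→b: +{b}
  S via S→c b: +{c}
  S via S→d A: +{d}
  FIRST(S)={b,c,d}  FIRST(A)={a,b}  FIRST(B)={b}
round 2: done
  FIRST(S)={b,c,d}  FIRST(A)={a,b}  FIRST(B)={b}

FIRST(B) = ["b"]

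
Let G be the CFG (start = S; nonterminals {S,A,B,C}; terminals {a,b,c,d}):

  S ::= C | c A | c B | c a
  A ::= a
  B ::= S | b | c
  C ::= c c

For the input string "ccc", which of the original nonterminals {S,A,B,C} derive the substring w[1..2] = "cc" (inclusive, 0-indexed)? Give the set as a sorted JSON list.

Convert to CNF:
  S -> T0 A | T0 B | T0 T0 | T0 T1
  A -> a
  B -> T0 A | T0 B | T0 T0 | T0 T1 | b | c
  C -> T0 T0
  T0 -> c
  T1 -> a

CYK fill — only the sub-triangle for w[1..2]:
  T[1,1] 'c' = {B,T0}  orig:{B}
  T[2,2] 'c' = {B,T0}  orig:{B}
  T[1,2] 'cc' = {B,C,S}

Original NTs in T[1,2] deriving "cc": ["B", "C", "S"]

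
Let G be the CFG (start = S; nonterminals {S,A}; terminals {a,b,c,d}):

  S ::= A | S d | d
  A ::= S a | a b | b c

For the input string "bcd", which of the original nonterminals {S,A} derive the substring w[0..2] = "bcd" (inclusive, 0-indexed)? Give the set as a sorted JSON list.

Convert to CNF:
  S -> S T0 | S T3 | T0 T1 | T1 T2 | d
  A -> S T0 | T0 T1 | T1 T2
  T0 -> a
  T1 -> b
  T2 -> c
  T3 -> d

CYK table (by increasing span), restricted to cells inside w[0..2]:
  cell(0,0) b: {T1}  orig:{}
  cell(1,1) c: {T2}  orig:{}
  cell(2,2) d: {S,T3}  orig:{S}
  cell(0,1) bc: {A,S}
  cell(1,2) cd: ∅
  cell(0,2) bcd: {S}

Original NTs in T[0,2] deriving "bcd": ["S"]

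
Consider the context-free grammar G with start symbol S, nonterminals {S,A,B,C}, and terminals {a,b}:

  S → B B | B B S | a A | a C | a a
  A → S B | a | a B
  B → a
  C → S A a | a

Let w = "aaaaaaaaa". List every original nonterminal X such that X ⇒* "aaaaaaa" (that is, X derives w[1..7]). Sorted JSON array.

Convert to CNF:
  S -> B B | B X2 | T0 A | T0 C | T0 T0
  A -> S B | T0 B | a
  B -> a
  C -> S X1 | a
  T0 -> a
  X1 -> A T0
  X2 -> B S

Fill CYK table bottom-up, restricted to cells inside w[1..7]:
  T[1,1] 'a' = {A,B,C,T0}  orig:{A,B,C}
  T[2,2] 'a' = {A,B,C,T0}  orig:{A,B,C}
  T[3,3] 'a' = {A,B,C,T0}  orig:{A,B,C}
  T[4,4] 'a' = {A,B,C,T0}  orig:{A,B,C}
  T[5,5] 'a' = {A,B,C,T0}  orig:{A,B,C}
  T[6,6] 'a' = {A,B,C,T0}  orig:{A,B,C}
  T[7,7] 'a' = {A,B,C,T0}  orig:{A,B,C}
  T[1,2] 'aa' = {A,S,X1}  orig:{A,S}
  T[2,3] 'aa' = {A,S,X1}  orig:{A,S}
  T[3,4] 'aa' = {A,S,X1}  orig:{A,S}
  T[4,5] 'aa' = {A,S,X1}  orig:{A,S}
  T[5,6] 'aa' = {A,S,X1}  orig:{A,S}
  T[6,7] 'aa' = {A,S,X1}  orig:{A,S}
  T[1,3] 'aaa' = {A,S,X1,X2}  orig:{A,S}
  T[2,4] 'aaa' = {A,S,X1,X2}  orig:{A,S}
  T[3,5] 'aaa' = {A,S,X1,X2}  orig:{A,S}
  T[4,6] 'aaa' = {A,S,X1,X2}  orig:{A,S}
  T[5,7] 'aaa' = {A,S,X1,X2}  orig:{A,S}
  T[1,4] 'aaaa' = {A,C,S,X1,X2}  orig:{A,C,S}
  T[2,5] 'aaaa' = {A,C,S,X1,X2}  orig:{A,C,S}
  T[3,6] 'aaaa' = {A,C,S,X1,X2}  orig:{A,C,S}
  T[4,7] 'aaaa' = {A,C,S,X1,X2}  orig:{A,C,S}
  T[1,5] 'aaaaa' = {A,C,S,X1,X2}  orig:{A,C,S}
  T[2,6] 'aaaaa' = {A,C,S,X1,X2}  orig:{A,C,S}
  T[3,7] 'aaaaa' = {A,C,S,X1,X2}  orig:{A,C,S}
  T[1,6] 'aaaaaa' = {A,C,S,X1,X2}  orig:{A,C,S}
  T[2,7] 'aaaaaa' = {A,C,S,X1,X2}  orig:{A,C,S}
  T[1,7] 'aaaaaaa' = {A,C,S,X1,X2}  orig:{A,C,S}

Original NTs in T[1,7] deriving "aaaaaaa": ["A", "C", "S"]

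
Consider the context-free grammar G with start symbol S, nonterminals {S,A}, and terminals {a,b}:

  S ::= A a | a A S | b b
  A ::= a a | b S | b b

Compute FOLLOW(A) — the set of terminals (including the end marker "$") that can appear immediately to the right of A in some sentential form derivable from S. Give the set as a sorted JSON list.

FIRST sets, iterate to fixpoint:
pass 1:
  A via A→a a: +{a}
  A via A→b S: +{b}
  S via S→A a: +{a,b}
  FIRST[S]={a,b}  FIRST[A]={a,b}
pass 2: — fixpoint
  FIRST[S]={a,b}  FIRST[A]={a,b}

FOLLOW sets:
seed FOLLOW(S) with $
iter 1:
  S→A a: FOLLOW(A) ⊇ FIRST(a) = {a}; new: +{a}
  S→a A S: FOLLOW(A) ⊇ FIRST(S) = {a,b}; new: +{b}
  FOLLOW[S]={$}  FOLLOW[A]={a,b}
iter 2:
  A→b S: FOLLOW(S) ⊇ FOLLOW(A) ⊇ {a,b}; new: +{a,b}
  FOLLOW[S]={$,a,b}  FOLLOW[A]={a,b}
iter 3: done
  FOLLOW[S]={$,a,b}  FOLLOW[A]={a,b}

FOLLOW(A) = ["a", "b"]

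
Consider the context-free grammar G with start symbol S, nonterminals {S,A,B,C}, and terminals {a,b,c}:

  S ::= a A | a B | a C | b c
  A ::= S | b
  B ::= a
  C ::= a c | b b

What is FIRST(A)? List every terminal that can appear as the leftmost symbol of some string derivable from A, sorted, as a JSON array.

FIRST sets, iterate to fixpoint:
pass 1:
  A via A→b: +{b}
  B via B→a: +{a}
  C via C→a c: +{a}
  C via C→b b: +{b}
  S via S→a A: +{a}
  S via S→b c: +{b}
  S: {a,b}  A: {b}  B: {a}  C: {a,b}
pass 2:
  A via A→S: +{a}
  S: {a,b}  A: {a,b}  B: {a}  C: {a,b}
pass 3: (stable)
  S: {a,b}  A: {a,b}  B: {a}  C: {a,b}

FIRST(A) = ["a", "b"]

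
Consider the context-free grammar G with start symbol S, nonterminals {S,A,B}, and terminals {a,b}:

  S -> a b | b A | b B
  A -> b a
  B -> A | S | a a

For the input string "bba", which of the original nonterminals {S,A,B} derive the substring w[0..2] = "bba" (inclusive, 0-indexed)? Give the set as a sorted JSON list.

CNF form of G:
  S -> T0 A | T0 B | T1 T0
  A -> T0 T1
  B -> T0 A | T0 B | T0 T1 | T1 T0 | T1 T1
  T0 -> b
  T1 -> a

CYK table (by increasing span) (cells [i..j] with 0 ≤ i ≤ j ≤ 2 only):
  [0..0]={T0}  "b"  orig:{}
  [1..1]={T0}  "b"  orig:{}
  [2..2]={T1}  "a"  orig:{}
  [0..1]=∅  "bb"
  [1..2]={A,B}  "ba"
  [0..2]={B,S}  "bba"

Original NTs in T[0,2] deriving "bba": ["B", "S"]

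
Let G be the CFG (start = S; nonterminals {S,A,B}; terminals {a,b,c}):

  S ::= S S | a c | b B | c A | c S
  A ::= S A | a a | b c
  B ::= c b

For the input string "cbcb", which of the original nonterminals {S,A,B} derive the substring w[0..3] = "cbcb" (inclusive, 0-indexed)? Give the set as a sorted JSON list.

CNF form of G:
  S -> S S | T0 T2 | T1 B | T2 A | T2 S
  A -> S A | T0 T0 | T1 T2
  B -> T2 T1
  T0 -> a
  T1 -> b
  T2 -> c

CYK fill, restricted to cells inside w[0..3]:
  [0..0]={T2}  "c"  orig:{}
  [1..1]={T1}  "b"  orig:{}
  [2..2]={T2}  "c"  orig:{}
  [3..3]={T1}  "b"  orig:{}
  [0..1]={B}  "cb"
  [1..2]={A}  "bc"
  [2..3]={B}  "cb"
  [0..2]={S}  "cbc"
  [1..3]={S}  "bcb"
  [0..3]={S}  "cbcb"

Original NTs in T[0,3] deriving "cbcb": ["S"]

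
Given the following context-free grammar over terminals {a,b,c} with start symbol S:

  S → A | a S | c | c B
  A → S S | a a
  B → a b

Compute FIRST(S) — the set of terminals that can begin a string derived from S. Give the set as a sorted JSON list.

FIRST iteration:
[1]
  A via A→a a: +{a}
  B via B→a b: +{a}
  S via S→A: +{a}
  S via S→c: +{c}
  FIRST[S]={a,c}  FIRST[A]={a}  FIRST[B]={a}
[2]
  A via A→S S: +{c}
  FIRST[S]={a,c}  FIRST[A]={a,c}  FIRST[B]={a}
[3] (stable)
  FIRST[S]={a,c}  FIRST[A]={a,c}  FIRST[B]={a}

FIRST(S) = ["a", "c"]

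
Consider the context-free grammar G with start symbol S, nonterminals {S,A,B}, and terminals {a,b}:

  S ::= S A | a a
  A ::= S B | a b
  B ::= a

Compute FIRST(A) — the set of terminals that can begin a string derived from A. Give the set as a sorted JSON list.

FIRST iteration:
iter 1:
  A via A→a b: +{a}
  B via B→a: +{a}
  S via S→a a: +{a}
  FIRST(S)={a}  FIRST(A)={a}  FIRST(B)={a}
iter 2: done
  FIRST(S)={a}  FIRST(A)={a}  FIRST(B)={a}

FIRST(A) = ["a"]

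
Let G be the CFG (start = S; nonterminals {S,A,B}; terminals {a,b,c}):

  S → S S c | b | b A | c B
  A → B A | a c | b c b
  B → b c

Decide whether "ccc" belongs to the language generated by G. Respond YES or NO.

Convert to CNF:
  S -> S X4 | T1 B | T2 A | b
  A -> B A | T0 T1 | T2 X3
  B -> T2 T1
  T0 -> a
  T1 -> c
  T2 -> b
  X3 -> T1 T2
  X4 -> S T1

Fill CYK table bottom-up:
  cell(0,0) c: {T1}  orig:{}
  cell(1,1) c: {T1}  orig:{}
  cell(2,2) c: {T1}  orig:{}
  cell(0,1) cc: ∅
  cell(1,2) cc: ∅
  cell(0,2) ccc: ∅

S ∉ T[0,2] ⇒ NO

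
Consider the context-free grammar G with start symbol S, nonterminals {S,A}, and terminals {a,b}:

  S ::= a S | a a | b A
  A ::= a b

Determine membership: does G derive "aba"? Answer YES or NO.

Convert to CNF:
  S -> T0 S | T0 T0 | T1 A
  A -> T0 T1
  T0 -> a
  T1 -> b

Fill CYK table bottom-up:
  cell(0,0) a: {T0}  orig:{}
  cell(1,1) b: {T1}  orig:{}
  cell(2,2) a: {T0}  orig:{}
  cell(0,1) ab: {A}
  cell(1,2) ba: ∅
  cell(0,2) aba: ∅

S ∉ T[0,2] ⇒ NO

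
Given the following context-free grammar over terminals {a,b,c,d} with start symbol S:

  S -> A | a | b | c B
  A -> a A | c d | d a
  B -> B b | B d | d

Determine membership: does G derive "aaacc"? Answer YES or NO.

Convert to CNF:
  S -> T0 A | T1 B | T1 T2 | T2 T0 | a | b
  A -> T0 A | T1 T2 | T2 T0
  B -> B T2 | B T3 | d
  T0 -> a
  T1 -> c
  T2 -> d
  T3 -> b

Fill CYK table bottom-up:
  T[0,0] 'a' = {S,T0}  orig:{S}
  T[1,1] 'a' = {S,T0}  orig:{S}
  T[2,2] 'a' = {S,T0}  orig:{S}
  T[3,3] 'c' = {T1}  orig:{}
  T[4,4] 'c' = {T1}  orig:{}
  T[0,1] 'aa' = ∅
  T[1,2] 'aa' = ∅
  T[2,3] 'ac' = ∅
  T[3,4] 'cc' = ∅
  T[0,2] 'aaa' = ∅
  T[1,3] 'aac' = ∅
  T[2,4] 'acc' = ∅
  T[0,3] 'aaac' = ∅
  T[1,4] 'aacc' = ∅
  T[0,4] 'aaacc' = ∅

S ∉ T[0,4] ⇒ NO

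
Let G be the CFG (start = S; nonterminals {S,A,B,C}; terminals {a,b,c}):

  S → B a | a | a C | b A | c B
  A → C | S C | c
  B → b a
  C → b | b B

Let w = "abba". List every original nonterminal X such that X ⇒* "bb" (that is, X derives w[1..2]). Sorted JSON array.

Convert to CNF:
  S -> B T1 | T0 A | T1 C | T2 B | a
  A -> S C | T0 B | b | c
  B -> T0 T1
  C -> T0 B | b
  T0 -> b
  T1 -> a
  T2 -> c

Fill CYK table bottom-up, restricted to cells inside w[1..2]:
  cell(1,1) b: {A,C,T0}  orig:{A,C}
  cell(2,2) b: {A,C,T0}  orig:{A,C}
  cell(1,2) bb: {S}

Original NTs in T[1,2] deriving "bb": ["S"]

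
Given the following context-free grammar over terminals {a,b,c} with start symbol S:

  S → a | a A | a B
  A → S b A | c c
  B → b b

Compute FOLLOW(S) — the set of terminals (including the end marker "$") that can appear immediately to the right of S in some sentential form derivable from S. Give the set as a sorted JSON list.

FIRST sets, iterate to fixpoint:
pass 1:
  A via A→c c: +{c}
  B via B→b b: +{b}
  S via S→a: +{a}
  FIRST(S)={a}  FIRST(A)={c}  FIRST(B)={b}
pass 2:
  A via A→S b A: +{a}
  FIRST(S)={a}  FIRST(A)={a,c}  FIRST(B)={b}
pass 3: (no change)
  FIRST(S)={a}  FIRST(A)={a,c}  FIRST(B)={b}

Compute FOLLOW by fixpoint:
seed FOLLOW(S) with $
round 1:
  A→S b A: FOLLOW(S) ⊇ FIRST(b) = {b}; new: +{b}
  S→a A: FOLLOW(A) ⊇ FOLLOW(S) ⊇ {$,b}; new: +{$,b}
  S→a B: FOLLOW(B) ⊇ FOLLOW(S) ⊇ {$,b}; new: +{$,b}
  S: {$,b}  A: {$,b}  B: {$,b}
round 2: (stable)
  S: {$,b}  A: {$,b}  B: {$,b}

FOLLOW(S) = ["$", "b"]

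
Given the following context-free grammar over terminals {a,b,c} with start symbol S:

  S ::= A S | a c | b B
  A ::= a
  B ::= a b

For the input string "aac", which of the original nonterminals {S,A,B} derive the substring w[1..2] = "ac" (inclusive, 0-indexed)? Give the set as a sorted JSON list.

Convert to CNF:
  S -> A S | T0 T2 | T1 B
  A -> a
  B -> T0 T1
  T0 -> a
  T1 -> b
  T2 -> c

Fill CYK table bottom-up, restricted to cells inside w[1..2]:
  [1..1]={A,T0}  "a"  orig:{A}
  [2..2]={T2}  "c"  orig:{}
  [1..2]={S}  "ac"

Original NTs in T[1,2] deriving "ac": ["S"]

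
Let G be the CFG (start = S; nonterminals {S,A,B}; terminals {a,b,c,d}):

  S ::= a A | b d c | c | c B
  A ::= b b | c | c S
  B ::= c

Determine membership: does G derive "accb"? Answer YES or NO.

CNF form of G:
  S -> T0 X4 | T1 B | T2 A | c
  A -> T0 T0 | T1 S | c
  B -> c
  T0 -> b
  T1 -> c
  T2 -> a
  T3 -> d
  X4 -> T3 T1

CYK fill:
  cell(0,0) a: {T2}  orig:{}
  cell(1,1) c: {A,B,S,T1}  orig:{A,B,S}
  cell(2,2) c: {A,B,S,T1}  orig:{A,B,S}
  cell(3,3) b: {T0}  orig:{}
  cell(0,1) ac: {S}
  cell(1,2) cc: {A,S}
  cell(2,3) cb: ∅
  cell(0,2) acc: {S}
  cell(1,3) ccb: ∅
  cell(0,3) accb: ∅

S ∉ T[0,3] ⇒ NO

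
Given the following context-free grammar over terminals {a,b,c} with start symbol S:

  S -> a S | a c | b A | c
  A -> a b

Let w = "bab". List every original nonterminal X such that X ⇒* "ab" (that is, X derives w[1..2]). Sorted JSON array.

CNF form of G:
  S -> T0 S | T0 T2 | T1 A | c
  A -> T0 T1
  T0 -> a
  T1 -> b
  T2 -> c

CYK fill (cells [i..j] with 1 ≤ i ≤ j ≤ 2 only):
  [1..1]={T0}  "a"  orig:{}
  [2..2]={T1}  "b"  orig:{}
  [1..2]={A}  "ab"

Original NTs in T[1,2] deriving "ab": ["A"]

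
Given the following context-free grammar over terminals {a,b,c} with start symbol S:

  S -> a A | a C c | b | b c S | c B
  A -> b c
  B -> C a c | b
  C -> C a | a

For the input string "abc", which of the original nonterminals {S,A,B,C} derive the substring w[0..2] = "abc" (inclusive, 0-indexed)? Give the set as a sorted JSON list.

CNF form of G:
  S -> T0 X5 | T1 B | T2 A | T2 X4 | b
  A -> T0 T1
  B -> C X3 | b
  C -> C T2 | a
  T0 -> b
  T1 -> c
  T2 -> a
  X3 -> T2 T1
  X4 -> C T1
  X5 -> T1 S

CYK table (by increasing span), restricted to cells inside w[0..2]:
  [0..0]={C,T2}  "a"  orig:{C}
  [1..1]={B,S,T0}  "b"  orig:{B,S}
  [2..2]={T1}  "c"  orig:{}
  [0..1]=∅  "ab"
  [1..2]={A}  "bc"
  [0..2]={S}  "abc"

Original NTs in T[0,2] deriving "abc": ["S"]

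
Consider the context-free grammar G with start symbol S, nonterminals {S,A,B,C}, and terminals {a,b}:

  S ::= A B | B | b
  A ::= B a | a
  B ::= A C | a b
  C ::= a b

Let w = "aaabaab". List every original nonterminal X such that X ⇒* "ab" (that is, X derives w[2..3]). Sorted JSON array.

CNF form of G:
  S -> A B | A C | T0 T1 | b
  A -> B T0 | a
  B -> A C | T0 T1
  C -> T0 T1
  T0 -> a
  T1 -> b

CYK table (by increasing span) (cells [i..j] with 2 ≤ i ≤ j ≤ 3 only):
  [2..2]={A,T0}  "a"  orig:{A}
  [3..3]={S,T1}  "b"  orig:{S}
  [2..3]={B,C,S}  "ab"

Original NTs in T[2,3] deriving "ab": ["B", "C", "S"]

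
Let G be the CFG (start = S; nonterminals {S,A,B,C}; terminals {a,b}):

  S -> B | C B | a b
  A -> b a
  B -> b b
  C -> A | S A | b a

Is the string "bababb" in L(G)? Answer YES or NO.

CNF form of G:
  S -> C B | T0 T0 | T1 T0
  A -> T0 T1
  B -> T0 T0
  C -> S A | T0 T1
  T0 -> b
  T1 -> a

CYK fill:
  cell(0,0) b: {T0}  orig:{}
  cell(1,1) a: {T1}  orig:{}
  cell(2,2) b: {T0}  orig:{}
  cell(3,3) a: {T1}  orig:{}
  cell(4,4) b: {T0}  orig:{}
  cell(5,5) b: {T0}  orig:{}
  cell(0,1) ba: {A,C}
  cell(1,2) ab: {S}
  cell(2,3) ba: {A,C}
  cell(3,4) ab: {S}
  cell(4,5) bb: {B,S}
  cell(0,2) bab: ∅
  cell(1,3) aba: ∅
  cell(2,4) bab: ∅
  cell(3,5) abb: ∅
  cell(0,3) baba: ∅
  cell(1,4) abab: ∅
  cell(2,5) babb: {S}
  cell(0,4) babab: ∅
  cell(1,5) ababb: ∅
  cell(0,5) bababb: ∅

S ∉ T[0,5] ⇒ NO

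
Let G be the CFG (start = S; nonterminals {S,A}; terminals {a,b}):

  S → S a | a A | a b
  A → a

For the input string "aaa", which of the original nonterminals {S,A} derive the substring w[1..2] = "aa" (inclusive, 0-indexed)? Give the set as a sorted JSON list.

CNF form of G:
  S -> S T0 | T0 A | T0 T1
  A -> a
  T0 -> a
  T1 -> b

CYK table (by increasing span) (cells [i..j] with 1 ≤ i ≤ j ≤ 2 only):
  T[1,1] 'a' = {A,T0}  orig:{A}
  T[2,2] 'a' = {A,T0}  orig:{A}
  T[1,2] 'aa' = {S}

Original NTs in T[1,2] deriving "aa": ["S"]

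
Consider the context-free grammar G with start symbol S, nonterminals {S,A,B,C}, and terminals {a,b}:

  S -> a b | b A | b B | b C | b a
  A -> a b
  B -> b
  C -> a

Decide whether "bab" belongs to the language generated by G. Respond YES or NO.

Convert to CNF:
  S -> T0 T1 | T1 A | T1 B | T1 C | T1 T0
  A -> T0 T1
  B -> b
  C -> a
  T0 -> a
  T1 -> b

CYK fill:
  [0..0]={B,T1}  "b"  orig:{B}
  [1..1]={C,T0}  "a"  orig:{C}
  [2..2]={B,T1}  "b"  orig:{B}
  [0..1]={S}  "ba"
  [1..2]={A,S}  "ab"
  [0..2]={S}  "bab"

S ∈ T[0,2] ⇒ YES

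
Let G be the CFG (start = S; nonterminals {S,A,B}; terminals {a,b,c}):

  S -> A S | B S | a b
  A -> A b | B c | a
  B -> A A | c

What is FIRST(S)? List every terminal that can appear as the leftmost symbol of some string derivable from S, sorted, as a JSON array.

Compute FIRST by fixpoint:
round 1:
  A via A→a: +{a}
  B via B→A A: +{a}
  B via B→c: +{c}
  S via S→A S: +{a}
  S via S→B S: +{c}
  FIRST(S)={a,c}  FIRST(A)={a}  FIRST(B)={a,c}
round 2:
  A via A→B c: +{c}
  FIRST(S)={a,c}  FIRST(A)={a,c}  FIRST(B)={a,c}
round 3: done
  FIRST(S)={a,c}  FIRST(A)={a,c}  FIRST(B)={a,c}

FIRST(S) = ["a", "c"]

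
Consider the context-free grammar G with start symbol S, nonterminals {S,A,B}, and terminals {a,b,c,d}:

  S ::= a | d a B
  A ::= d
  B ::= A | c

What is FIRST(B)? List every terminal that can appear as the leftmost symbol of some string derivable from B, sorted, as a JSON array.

FIRST iteration:
round 1:
  A via A→d: +{d}
  B via B→A: +{d}
  B via B→c: +{c}
  S via S→a: +{a}
  S via S→d a B: +{d}
  FIRST(S)={a,d}  FIRST(A)={d}  FIRST(B)={c,d}
round 2: (stable)
  FIRST(S)={a,d}  FIRST(A)={d}  FIRST(B)={c,d}

FIRST(B) = ["c", "d"]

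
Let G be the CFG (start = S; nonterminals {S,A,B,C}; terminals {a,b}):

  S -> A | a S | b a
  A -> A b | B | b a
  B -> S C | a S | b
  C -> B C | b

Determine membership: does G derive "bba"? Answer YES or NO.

CNF form of G:
  S -> A T0 | S C | T0 T1 | T1 S | b
  A -> A T0 | S C | T0 T1 | T1 S | b
  B -> S C | T1 S | b
  C -> B C | b
  T0 -> b
  T1 -> a

Fill CYK table bottom-up:
  T[0,0] 'b' = {A,B,C,S,T0}  orig:{A,B,C,S}
  T[1,1] 'b' = {A,B,C,S,T0}  orig:{A,B,C,S}
  T[2,2] 'a' = {T1}  orig:{}
  T[0,1] 'bb' = {A,B,C,S}
  T[1,2] 'ba' = {A,S}
  T[0,2] 'bba' = ∅

S ∉ T[0,2] ⇒ NO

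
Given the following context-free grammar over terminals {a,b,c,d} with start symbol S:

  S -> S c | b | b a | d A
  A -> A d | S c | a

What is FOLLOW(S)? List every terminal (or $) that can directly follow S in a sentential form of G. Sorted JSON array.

FIRST sets, iterate to fixpoint:
pass 1:
  A via A→a: +{a}
  S via S→b: +{b}
  S via S→d A: +{d}
  FIRST(S)={b,d}  FIRST(A)={a}
pass 2:
  A via A→S c: +{b,d}
  FIRST(S)={b,d}  FIRST(A)={a,b,d}
pass 3: — fixpoint
  FIRST(S)={b,d}  FIRST(A)={a,b,d}

FOLLOW sets:
seed FOLLOW(S) with $
iter 1:
  A→A d: FOLLOW(A) ⊇ FIRST(d) = {d}; new: +{d}
  A→S c: FOLLOW(S) ⊇ FIRST(c) = {c}; new: +{c}
  S→d A: FOLLOW(A) ⊇ FOLLOW(S) ⊇ {$,c}; new: +{$,c}
  S: {$,c}  A: {$,c,d}
iter 2: done
  S: {$,c}  A: {$,c,d}

FOLLOW(S) = ["$", "c"]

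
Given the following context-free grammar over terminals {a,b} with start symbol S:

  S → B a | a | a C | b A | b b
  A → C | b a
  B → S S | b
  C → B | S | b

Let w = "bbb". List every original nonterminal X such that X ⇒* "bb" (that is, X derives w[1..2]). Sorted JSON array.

Convert to CNF:
  S -> B T0 | T0 C | T1 A | T1 T1 | a
  A -> B T0 | S S | T0 C | T1 A | T1 T0 | T1 T1 | a | b
  B -> S S | b
  C -> B T0 | S S | T0 C | T1 A | T1 T1 | a | b
  T0 -> a
  T1 -> b

CYK table (by increasing span), restricted to cells inside w[1..2]:
  [1..1]={A,B,C,T1}  "b"  orig:{A,B,C}
  [2..2]={A,B,C,T1}  "b"  orig:{A,B,C}
  [1..2]={A,C,S}  "bb"

Original NTs in T[1,2] deriving "bb": ["A", "C", "S"]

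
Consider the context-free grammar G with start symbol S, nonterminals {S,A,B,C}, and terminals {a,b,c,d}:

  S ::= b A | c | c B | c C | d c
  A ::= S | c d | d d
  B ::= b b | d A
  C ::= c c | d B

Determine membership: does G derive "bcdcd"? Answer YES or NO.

Convert to CNF:
  S -> T0 A | T1 B | T1 C | T2 T1 | c
  A -> T0 A | T1 B | T1 C | T1 T2 | T2 T1 | T2 T2 | c
  B -> T0 T0 | T2 A
  C -> T1 T1 | T2 B
  T0 -> b
  T1 -> c
  T2 -> d

Fill CYK table bottom-up:
  [0..0]={T0}  "b"  orig:{}
  [1..1]={A,S,T1}  "c"  orig:{A,S}
  [2..2]={T2}  "d"  orig:{}
  [3..3]={A,S,T1}  "c"  orig:{A,S}
  [4..4]={T2}  "d"  orig:{}
  [0..1]={A,S}  "bc"
  [1..2]={A}  "cd"
  [2..3]={A,B,S}  "dc"
  [3..4]={A}  "cd"
  [0..2]={A,S}  "bcd"
  [1..3]={A,S}  "cdc"
  [2..4]={B}  "dcd"
  [0..3]={A,S}  "bcdc"
  [1..4]={A,S}  "cdcd"
  [0..4]={A,S}  "bcdcd"

S ∈ T[0,4] ⇒ YES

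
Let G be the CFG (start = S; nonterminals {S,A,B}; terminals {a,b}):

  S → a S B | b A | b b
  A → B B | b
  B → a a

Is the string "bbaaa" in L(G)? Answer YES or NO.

CNF form of G:
  S -> T0 X2 | T1 A | T1 T1
  A -> B B | b
  B -> T0 T0
  T0 -> a
  T1 -> b
  X2 -> S B

Fill CYK table bottom-up:
  [0..0]={A,T1}  "b"  orig:{A}
  [1..1]={A,T1}  "b"  orig:{A}
  [2..2]={T0}  "a"  orig:{}
  [3..3]={T0}  "a"  orig:{}
  [4..4]={T0}  "a"  orig:{}
  [0..1]={S}  "bb"
  [1..2]=∅  "ba"
  [2..3]={B}  "aa"
  [3..4]={B}  "aa"
  [0..2]=∅  "bba"
  [1..3]=∅  "baa"
  [2..4]=∅  "aaa"
  [0..3]={X2}  "bbaa"  orig:{}
  [1..4]=∅  "baaa"
  [0..4]=∅  "bbaaa"

S ∉ T[0,4] ⇒ NO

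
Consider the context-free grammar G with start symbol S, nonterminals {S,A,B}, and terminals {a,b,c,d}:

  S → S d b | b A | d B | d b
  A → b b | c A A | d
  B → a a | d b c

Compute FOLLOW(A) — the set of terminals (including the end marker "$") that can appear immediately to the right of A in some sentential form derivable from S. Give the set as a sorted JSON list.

FIRST iteration:
round 1:
  A via A→b b: +{b}
  A via A→c A A: +{c}
  A via A→d: +{d}
  B via B→a a: +{a}
  B via B→d b c: +{d}
  S via S→b A: +{b}
  S via S→d B: +{d}
  FIRST[S]={b,d}  FIRST[A]={b,c,d}  FIRST[B]={a,d}
round 2: done
  FIRST[S]={b,d}  FIRST[A]={b,c,d}  FIRST[B]={a,d}

FOLLOW iteration:
FOLLOW(S) := {$}
iter 1:
  A→c A A: FOLLOW(A) ⊇ FIRST(A) = {b,c,d}; new: +{b,c,d}
  S→S d b: FOLLOW(S) ⊇ FIRST(d) = {d}; new: +{d}
  S→b A: FOLLOW(A) ⊇ FOLLOW(S) ⊇ {$,d}; new: +{$}
  S→d B: FOLLOW(B) ⊇ FOLLOW(S) ⊇ {$,d}; new: +{$,d}
  FOLLOW[S]={$,d}  FOLLOW[A]={$,b,c,d}  FOLLOW[B]={$,d}
iter 2: — fixpoint
  FOLLOW[S]={$,d}  FOLLOW[A]={$,b,c,d}  FOLLOW[B]={$,d}

FOLLOW(A) = ["$", "b", "c", "d"]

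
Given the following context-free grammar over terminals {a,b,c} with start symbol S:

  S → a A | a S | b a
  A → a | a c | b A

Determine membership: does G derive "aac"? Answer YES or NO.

CNF form of G:
  S -> T0 A | T0 S | T2 T0
  A -> T0 T1 | T2 A | a
  T0 -> a
  T1 -> c
  T2 -> b

CYK fill:
  cell(0,0) a: {A,T0}  orig:{A}
  cell(1,1) a: {A,T0}  orig:{A}
  cell(2,2) c: {T1}  orig:{}
  cell(0,1) aa: {S}
  cell(1,2) ac: {A}
  cell(0,2) aac: {S}

S ∈ T[0,2] ⇒ YES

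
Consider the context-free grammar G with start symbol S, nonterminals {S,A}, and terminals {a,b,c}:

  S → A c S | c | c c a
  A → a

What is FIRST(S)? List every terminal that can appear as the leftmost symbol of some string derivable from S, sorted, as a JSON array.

Compute FIRST by fixpoint:
round 1:
  A via A→a: +{a}
  S via S→A c S: +{a}
  S via S→c: +{c}
  FIRST[S]={a,c}  FIRST[A]={a}
round 2: — fixpoint
  FIRST[S]={a,c}  FIRST[A]={a}

FIRST(S) = ["a", "c"]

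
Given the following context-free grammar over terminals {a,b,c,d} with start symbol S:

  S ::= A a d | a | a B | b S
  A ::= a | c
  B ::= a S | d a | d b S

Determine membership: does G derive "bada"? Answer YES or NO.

CNF form of G:
  S -> A X4 | T0 B | T2 S | a
  A -> a | c
  B -> T0 S | T1 T0 | T1 X3
  T0 -> a
  T1 -> d
  T2 -> b
  X3 -> T2 S
  X4 -> T0 T1

CYK table (by increasing span):
  [0..0]={T2}  "b"  orig:{}
  [1..1]={A,S,T0}  "a"  orig:{A,S}
  [2..2]={T1}  "d"  orig:{}
  [3..3]={A,S,T0}  "a"  orig:{A,S}
  [0..1]={S,X3}  "ba"  orig:{S}
  [1..2]={X4}  "ad"  orig:{}
  [2..3]={B}  "da"
  [0..2]=∅  "bad"
  [1..3]={S}  "ada"
  [0..3]={S,X3}  "bada"  orig:{S}

S ∈ T[0,3] ⇒ YES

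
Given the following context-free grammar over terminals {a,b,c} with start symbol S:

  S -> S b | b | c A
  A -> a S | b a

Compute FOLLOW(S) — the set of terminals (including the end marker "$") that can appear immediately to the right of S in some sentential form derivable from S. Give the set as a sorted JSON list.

Compute FIRST by fixpoint:
iter 1:
  A via A→a S: +{a}
  A via A→b a: +{b}
  S via S→b: +{b}
  S via S→c A: +{c}
  FIRST(S)={b,c}  FIRST(A)={a,b}
iter 2: (stable)
  FIRST(S)={b,c}  FIRST(A)={a,b}

FOLLOW iteration:
seed FOLLOW(S) with $
[1]
  S→S b: FOLLOW(S) ⊇ FIRST(b) = {b}; new: +{b}
  S→c A: FOLLOW(A) ⊇ FOLLOW(S) ⊇ {$,b}; new: +{$,b}
  S: {$,b}  A: {$,b}
[2] — fixpoint
  S: {$,b}  A: {$,b}

FOLLOW(S) = ["$", "b"]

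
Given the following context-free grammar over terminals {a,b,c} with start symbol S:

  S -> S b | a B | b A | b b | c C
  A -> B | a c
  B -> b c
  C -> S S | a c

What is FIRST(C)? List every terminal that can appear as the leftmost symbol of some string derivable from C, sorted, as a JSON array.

Compute FIRST by fixpoint:
round 1:
  A via A→a c: +{a}
  B via B→b c: +{b}
  C via C→a c: +{a}
  S via S→a B: +{a}
  S via S→b A: +{b}
  S via S→c C: +{c}
  S: {a,b,c}  A: {a}  B: {b}  C: {a}
round 2:
  A via A→B: +{b}
  C via C→S S: +{b,c}
  S: {a,b,c}  A: {a,b}  B: {b}  C: {a,b,c}
round 3: (stable)
  S: {a,b,c}  A: {a,b}  B: {b}  C: {a,b,c}

FIRST(C) = ["a", "b", "c"]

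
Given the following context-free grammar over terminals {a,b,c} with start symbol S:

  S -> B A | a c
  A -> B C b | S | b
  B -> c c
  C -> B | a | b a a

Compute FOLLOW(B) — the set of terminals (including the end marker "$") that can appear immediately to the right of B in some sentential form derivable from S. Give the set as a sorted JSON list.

FIRST iteration:
pass 1:
  A via A→b: +{b}
  B via B→c c: +{c}
  C via C→B: +{c}
  C via C→a: +{a}
  C via C→b a a: +{b}
  S via S→B A: +{c}
  S via S→a c: +{a}
  FIRST(S)={a,c}  FIRST(A)={b}  FIRST(B)={c}  FIRST(C)={a,b,c}
pass 2:
  A via A→B C b: +{c}
  A via A→S: +{a}
  FIRST(S)={a,c}  FIRST(A)={a,b,c}  FIRST(B)={c}  FIRST(C)={a,b,c}
pass 3: done
  FIRST(S)={a,c}  FIRST(A)={a,b,c}  FIRST(B)={c}  FIRST(C)={a,b,c}

Compute FOLLOW by fixpoint:
FOLLOW(S) := {$}
iter 1:
  A→B C b: FOLLOW(B) ⊇ FIRST(C) = {a,b,c}; new: +{a,b,c}
  A→B C b: FOLLOW(C) ⊇ FIRST(b) = {b}; new: +{b}
  S→B A: FOLLOW(A) ⊇ FOLLOW(S) ⊇ {$}; new: +{$}
  FOLLOW[S]={$}  FOLLOW[A]={$}  FOLLOW[B]={a,b,c}  FOLLOW[C]={b}
iter 2: (stable)
  FOLLOW[S]={$}  FOLLOW[A]={$}  FOLLOW[B]={a,b,c}  FOLLOW[C]={b}

FOLLOW(B) = ["a", "b", "c"]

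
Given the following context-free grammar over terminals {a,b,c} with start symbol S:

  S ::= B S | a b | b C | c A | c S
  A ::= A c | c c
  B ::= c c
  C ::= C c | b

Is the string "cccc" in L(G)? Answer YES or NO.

Convert to CNF:
  S -> B S | T0 A | T0 S | T1 T2 | T2 C
  A -> A T0 | T0 T0
  B -> T0 T0
  C -> C T0 | b
  T0 -> c
  T1 -> a
  T2 -> b

CYK table (by increasing span):
  [0..0]={T0}  "c"  orig:{}
  [1..1]={T0}  "c"  orig:{}
  [2..2]={T0}  "c"  orig:{}
  [3..3]={T0}  "c"  orig:{}
  [0..1]={A,B}  "cc"
  [1..2]={A,B}  "cc"
  [2..3]={A,B}  "cc"
  [0..2]={A,S}  "ccc"
  [1..3]={A,S}  "ccc"
  [0..3]={A,S}  "cccc"

S ∈ T[0,3] ⇒ YES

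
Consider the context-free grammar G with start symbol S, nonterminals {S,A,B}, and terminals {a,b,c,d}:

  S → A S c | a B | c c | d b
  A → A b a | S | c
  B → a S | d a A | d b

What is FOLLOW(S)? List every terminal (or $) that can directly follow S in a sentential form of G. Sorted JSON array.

FIRST sets, iterate to fixpoint:
round 1:
  A via A→c: +{c}
  B via B→a S: +{a}
  B via B→d a A: +{d}
  S via S→A S c: +{c}
  S via S→a B: +{a}
  S via S→d b: +{d}
  FIRST[S]={a,c,d}  FIRST[A]={c}  FIRST[B]={a,d}
round 2:
  A via A→S: +{a,d}
  FIRST[S]={a,c,d}  FIRST[A]={a,c,d}  FIRST[B]={a,d}
round 3: done
  FIRST[S]={a,c,d}  FIRST[A]={a,c,d}  FIRST[B]={a,d}

FOLLOW sets:
initialize: $ ∈ FOLLOW(S)
iter 1:
  A→A b a: FOLLOW(A) ⊇ FIRST(b) = {b}; new: +{b}
  A→S: FOLLOW(S) ⊇ FOLLOW(A) ⊇ {b}; new: +{b}
  S→A S c: FOLLOW(A) ⊇ FIRST(S) = {a,c,d}; new: +{a,c,d}
  S→A S c: FOLLOW(S) ⊇ FIRST(c) = {c}; new: +{c}
  S→a B: FOLLOW(B) ⊇ FOLLOW(S) ⊇ {$,b,c}; new: +{$,b,c}
  FOLLOW[S]={$,b,c}  FOLLOW[A]={a,b,c,d}  FOLLOW[B]={$,b,c}
iter 2:
  A→S: FOLLOW(S) ⊇ FOLLOW(A) ⊇ {a,b,c,d}; new: +{a,d}
  B→d a A: FOLLOW(A) ⊇ FOLLOW(B) ⊇ {$,b,c}; new: +{$}
  S→a B: FOLLOW(B) ⊇ FOLLOW(S) ⊇ {$,a,b,c,d}; new: +{a,d}
  FOLLOW[S]={$,a,b,c,d}  FOLLOW[A]={$,a,b,c,d}  FOLLOW[B]={$,a,b,c,d}
iter 3: (stable)
  FOLLOW[S]={$,a,b,c,d}  FOLLOW[A]={$,a,b,c,d}  FOLLOW[B]={$,a,b,c,d}

FOLLOW(S) = ["$", "a", "b", "c", "d"]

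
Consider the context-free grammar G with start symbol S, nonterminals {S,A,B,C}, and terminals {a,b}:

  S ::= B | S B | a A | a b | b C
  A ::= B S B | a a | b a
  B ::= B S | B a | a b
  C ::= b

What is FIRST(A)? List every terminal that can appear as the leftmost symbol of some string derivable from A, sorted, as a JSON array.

FIRST sets, iterate to fixpoint:
iter 1:
  A via A→a a: +{a}
  A via A→b a: +{b}
  B via B→a b: +{a}
  C via C→b: +{b}
  S via S→B: +{a}
  S via S→b C: +{b}
  S: {a,b}  A: {a,b}  B: {a}  C: {b}
iter 2: (no change)
  S: {a,b}  A: {a,b}  B: {a}  C: {b}

FIRST(A) = ["a", "b"]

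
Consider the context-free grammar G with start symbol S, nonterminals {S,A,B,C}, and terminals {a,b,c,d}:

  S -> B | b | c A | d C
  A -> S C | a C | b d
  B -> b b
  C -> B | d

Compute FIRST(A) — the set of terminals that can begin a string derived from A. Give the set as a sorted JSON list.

FIRST sets, iterate to fixpoint:
pass 1:
  A via A→a C: +{a}
  A via A→b d: +{b}
  B via B→b b: +{b}
  C via C→B: +{b}
  C via C→d: +{d}
  S via S→B: +{b}
  S via S→c A: +{c}
  S via S→d C: +{d}
  FIRST[S]={b,c,d}  FIRST[A]={a,b}  FIRST[B]={b}  FIRST[C]={b,d}
pass 2:
  A via A→S C: +{c,d}
  FIRST[S]={b,c,d}  FIRST[A]={a,b,c,d}  FIRST[B]={b}  FIRST[C]={b,d}
pass 3: (no change)
  FIRST[S]={b,c,d}  FIRST[A]={a,b,c,d}  FIRST[B]={b}  FIRST[C]={b,d}

FIRST(A) = ["a", "b", "c", "d"]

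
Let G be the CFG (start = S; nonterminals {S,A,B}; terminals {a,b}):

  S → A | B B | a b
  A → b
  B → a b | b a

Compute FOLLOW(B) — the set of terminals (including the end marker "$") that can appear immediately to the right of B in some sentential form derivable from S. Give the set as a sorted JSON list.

Compute FIRST by fixpoint:
pass 1:
  A via A→b: +{b}
  B via B→a b: +{a}
  B via B→b a: +{b}
  S via S→A: +{b}
  S via S→B B: +{a}
  FIRST(S)={a,b}  FIRST(A)={b}  FIRST(B)={a,b}
pass 2: — fixpoint
  FIRST(S)={a,b}  FIRST(A)={b}  FIRST(B)={a,b}

FOLLOW sets:
FOLLOW(S) := {$}
[1]
  S→A: FOLLOW(A) ⊇ FOLLOW(S) ⊇ {$}; new: +{$}
  S→B B: FOLLOW(B) ⊇ FIRST(B) = {a,b}; new: +{a,b}
  S→B B: FOLLOW(B) ⊇ FOLLOW(S) ⊇ {$}; new: +{$}
  S: {$}  A: {$}  B: {$,a,b}
[2] (no change)
  S: {$}  A: {$}  B: {$,a,b}

FOLLOW(B) = ["$", "a", "b"]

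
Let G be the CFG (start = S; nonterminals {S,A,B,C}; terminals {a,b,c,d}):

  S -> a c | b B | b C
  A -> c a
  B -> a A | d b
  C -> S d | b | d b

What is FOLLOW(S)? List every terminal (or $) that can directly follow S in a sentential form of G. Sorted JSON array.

FIRST iteration:
[1]
  A via A→c a: +{c}
  B via B→a A: +{a}
  B via B→d b: +{d}
  C via C→b: +{b}
  C via C→d b: +{d}
  S via S→a c: +{a}
  S via S→b B: +{b}
  S: {a,b}  A: {c}  B: {a,d}  C: {b,d}
[2]
  C via C→S d: +{a}
  S: {a,b}  A: {c}  B: {a,d}  C: {a,b,d}
[3] — fixpoint
  S: {a,b}  A: {c}  B: {a,d}  C: {a,b,d}

FOLLOW sets:
seed FOLLOW(S) with $
[1]
  C→S d: FOLLOW(S) ⊇ FIRST(d) = {d}; new: +{d}
  S→b B: FOLLOW(B) ⊇ FOLLOW(S) ⊇ {$,d}; new: +{$,d}
  S→b C: FOLLOW(C) ⊇ FOLLOW(S) ⊇ {$,d}; new: +{$,d}
  S: {$,d}  A: {}  B: {$,d}  C: {$,d}
[2]
  B→a A: FOLLOW(A) ⊇ FOLLOW(B) ⊇ {$,d}; new: +{$,d}
  S: {$,d}  A: {$,d}  B: {$,d}  C: {$,d}
[3] (stable)
  S: {$,d}  A: {$,d}  B: {$,d}  C: {$,d}

FOLLOW(S) = ["$", "d"]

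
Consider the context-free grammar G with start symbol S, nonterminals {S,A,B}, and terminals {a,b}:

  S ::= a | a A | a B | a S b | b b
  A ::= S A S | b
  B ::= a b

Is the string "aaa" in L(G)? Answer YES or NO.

Convert to CNF:
  S -> T0 A | T0 B | T0 X3 | T1 T1 | a
  A -> S X2 | b
  B -> T0 T1
  T0 -> a
  T1 -> b
  X2 -> A S
  X3 -> S T1

Fill CYK table bottom-up:
  cell(0,0) a: {S,T0}  orig:{S}
  cell(1,1) a: {S,T0}  orig:{S}
  cell(2,2) a: {S,T0}  orig:{S}
  cell(0,1) aa: ∅
  cell(1,2) aa: ∅
  cell(0,2) aaa: ∅

S ∉ T[0,2] ⇒ NO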